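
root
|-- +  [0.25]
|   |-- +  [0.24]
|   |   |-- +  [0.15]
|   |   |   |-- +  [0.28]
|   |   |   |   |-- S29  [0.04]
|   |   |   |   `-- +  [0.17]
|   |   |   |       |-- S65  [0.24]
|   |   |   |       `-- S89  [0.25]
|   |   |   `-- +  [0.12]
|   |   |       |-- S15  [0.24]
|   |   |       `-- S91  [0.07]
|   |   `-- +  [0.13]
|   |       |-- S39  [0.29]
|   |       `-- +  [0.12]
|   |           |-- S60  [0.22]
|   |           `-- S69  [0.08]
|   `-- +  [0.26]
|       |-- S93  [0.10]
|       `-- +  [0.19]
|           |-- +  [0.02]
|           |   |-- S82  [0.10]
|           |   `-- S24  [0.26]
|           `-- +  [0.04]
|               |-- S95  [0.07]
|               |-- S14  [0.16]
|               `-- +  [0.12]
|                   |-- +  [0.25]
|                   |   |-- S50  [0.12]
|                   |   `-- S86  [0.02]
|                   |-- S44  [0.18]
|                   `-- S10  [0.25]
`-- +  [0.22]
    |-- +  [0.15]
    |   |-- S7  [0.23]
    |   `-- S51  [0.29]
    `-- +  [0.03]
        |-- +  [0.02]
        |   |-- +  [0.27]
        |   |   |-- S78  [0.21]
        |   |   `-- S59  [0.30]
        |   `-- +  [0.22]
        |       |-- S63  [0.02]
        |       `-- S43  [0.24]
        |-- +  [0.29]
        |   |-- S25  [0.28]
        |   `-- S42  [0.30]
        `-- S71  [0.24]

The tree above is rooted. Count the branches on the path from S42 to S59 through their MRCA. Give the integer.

The MRCA of S42 and S59 is the node subtending (((S78,S59),(S63,S43)),(S25,S42),S71).
From S42 up to that node: 2 branches. From S59 up to the same node: 3 branches. Total: 2 + 3 = 5.

5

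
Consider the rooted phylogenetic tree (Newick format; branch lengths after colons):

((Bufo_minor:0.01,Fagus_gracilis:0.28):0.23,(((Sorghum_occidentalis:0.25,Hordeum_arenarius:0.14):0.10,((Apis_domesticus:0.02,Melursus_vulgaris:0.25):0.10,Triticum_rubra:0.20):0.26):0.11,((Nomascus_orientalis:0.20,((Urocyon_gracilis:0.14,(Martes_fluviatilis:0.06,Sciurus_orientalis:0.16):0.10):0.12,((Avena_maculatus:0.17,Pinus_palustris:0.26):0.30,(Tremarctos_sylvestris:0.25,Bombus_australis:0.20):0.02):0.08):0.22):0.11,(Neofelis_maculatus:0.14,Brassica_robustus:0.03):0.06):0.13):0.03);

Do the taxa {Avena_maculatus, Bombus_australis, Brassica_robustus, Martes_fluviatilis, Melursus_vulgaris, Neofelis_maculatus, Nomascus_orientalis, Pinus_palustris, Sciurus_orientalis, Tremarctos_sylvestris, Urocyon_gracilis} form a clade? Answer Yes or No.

No

The MRCA of the listed taxa subtends (((Sorghum_occidentalis,Hordeum_arenarius),((Apis_domesticus,Melursus_vulgaris),Triticum_rubra)),((Nomascus_orientalis,((Urocyon_gracilis,(Martes_fluviatilis,Sciurus_orientalis)),((Avena_maculatus,Pinus_palustris),(Tremarctos_sylvestris,Bombus_australis)))),(Neofelis_maculatus,Brassica_robustus))).
That clade also contains Apis_domesticus, Hordeum_arenarius, Sorghum_occidentalis, Triticum_rubra, which are not in the proposed group, so the group is not monophyletic.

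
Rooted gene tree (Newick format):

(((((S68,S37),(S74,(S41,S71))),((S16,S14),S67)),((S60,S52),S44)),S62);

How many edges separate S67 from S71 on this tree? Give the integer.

The MRCA of S67 and S71 is the node subtending (((S68,S37),(S74,(S41,S71))),((S16,S14),S67)).
From S67 up to that node: 2 branches. From S71 up to the same node: 4 branches. Total: 2 + 4 = 6.

6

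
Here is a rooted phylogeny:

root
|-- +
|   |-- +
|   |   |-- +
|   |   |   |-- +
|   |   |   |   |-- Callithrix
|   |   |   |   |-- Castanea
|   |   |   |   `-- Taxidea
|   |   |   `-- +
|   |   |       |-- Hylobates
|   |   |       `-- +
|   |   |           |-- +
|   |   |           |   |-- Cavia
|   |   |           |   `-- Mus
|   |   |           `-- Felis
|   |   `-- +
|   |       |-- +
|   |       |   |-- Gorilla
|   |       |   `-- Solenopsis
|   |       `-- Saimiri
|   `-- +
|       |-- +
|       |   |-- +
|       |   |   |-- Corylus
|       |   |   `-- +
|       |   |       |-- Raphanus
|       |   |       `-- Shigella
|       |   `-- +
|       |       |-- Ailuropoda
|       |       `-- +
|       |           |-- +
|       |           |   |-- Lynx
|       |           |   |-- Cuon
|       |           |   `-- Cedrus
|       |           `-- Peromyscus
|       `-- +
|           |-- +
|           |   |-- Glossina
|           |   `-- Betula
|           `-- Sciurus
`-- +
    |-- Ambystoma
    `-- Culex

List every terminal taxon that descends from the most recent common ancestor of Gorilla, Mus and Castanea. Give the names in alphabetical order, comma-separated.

Callithrix, Castanea, Cavia, Felis, Gorilla, Hylobates, Mus, Saimiri, Solenopsis, Taxidea

Tracing Gorilla: it sits inside (Gorilla,Solenopsis).
Tracing Mus: it sits inside (Cavia,Mus).
Tracing Castanea: it sits inside (Callithrix,Castanea,Taxidea).
The smallest clade enclosing all 3 is (((Callithrix,Castanea,Taxidea),(Hylobates,((Cavia,Mus),Felis))),((Gorilla,Solenopsis),Saimiri)); the answer is its 10 terminal taxa in alphabetical order.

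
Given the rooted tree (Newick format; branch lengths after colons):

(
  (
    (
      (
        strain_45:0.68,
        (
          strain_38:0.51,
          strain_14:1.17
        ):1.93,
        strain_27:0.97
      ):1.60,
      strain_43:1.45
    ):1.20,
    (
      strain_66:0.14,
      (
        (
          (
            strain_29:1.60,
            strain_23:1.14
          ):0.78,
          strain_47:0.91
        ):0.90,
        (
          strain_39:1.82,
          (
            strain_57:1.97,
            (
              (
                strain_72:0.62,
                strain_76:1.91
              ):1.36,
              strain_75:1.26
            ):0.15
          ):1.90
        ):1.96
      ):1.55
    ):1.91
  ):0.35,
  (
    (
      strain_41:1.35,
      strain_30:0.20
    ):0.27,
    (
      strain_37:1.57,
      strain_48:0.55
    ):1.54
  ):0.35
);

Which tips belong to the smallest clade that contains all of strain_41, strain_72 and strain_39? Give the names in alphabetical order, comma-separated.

Tracing strain_41: it sits inside (strain_41,strain_30).
Tracing strain_72: it sits inside (strain_72,strain_76).
Tracing strain_39: it sits inside (strain_39,(strain_57,((strain_72,strain_76),strain_75))).
The smallest clade enclosing all 3 is the whole tree (their MRCA is the root), so the answer is all 18 tips in alphabetical order.

strain_14, strain_23, strain_27, strain_29, strain_30, strain_37, strain_38, strain_39, strain_41, strain_43, strain_45, strain_47, strain_48, strain_57, strain_66, strain_72, strain_75, strain_76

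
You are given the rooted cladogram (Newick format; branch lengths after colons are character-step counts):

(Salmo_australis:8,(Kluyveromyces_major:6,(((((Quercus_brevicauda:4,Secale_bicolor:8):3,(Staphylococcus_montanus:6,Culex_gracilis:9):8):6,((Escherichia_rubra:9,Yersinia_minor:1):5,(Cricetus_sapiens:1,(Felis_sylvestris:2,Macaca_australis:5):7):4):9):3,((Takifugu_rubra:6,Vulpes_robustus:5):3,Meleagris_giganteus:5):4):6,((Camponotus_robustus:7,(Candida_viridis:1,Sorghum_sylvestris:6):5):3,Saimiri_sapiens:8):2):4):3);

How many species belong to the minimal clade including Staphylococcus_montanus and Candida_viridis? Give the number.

16

The MRCA of Staphylococcus_montanus and Candida_viridis is the node subtending (((((Quercus_brevicauda,Secale_bicolor),(Staphylococcus_montanus,Culex_gracilis)),((Escherichia_rubra,Yersinia_minor),(Cricetus_sapiens,(Felis_sylvestris,Macaca_australis)))),((Takifugu_rubra,Vulpes_robustus),Meleagris_giganteus)),((Camponotus_robustus,(Candida_viridis,Sorghum_sylvestris)),Saimiri_sapiens)).
That clade contains 16 terminal taxa: Camponotus_robustus, Candida_viridis, Cricetus_sapiens, Culex_gracilis, Escherichia_rubra, Felis_sylvestris, Macaca_australis, Meleagris_giganteus, Quercus_brevicauda, Saimiri_sapiens, Secale_bicolor, Sorghum_sylvestris, Staphylococcus_montanus, Takifugu_rubra, Vulpes_robustus, Yersinia_minor.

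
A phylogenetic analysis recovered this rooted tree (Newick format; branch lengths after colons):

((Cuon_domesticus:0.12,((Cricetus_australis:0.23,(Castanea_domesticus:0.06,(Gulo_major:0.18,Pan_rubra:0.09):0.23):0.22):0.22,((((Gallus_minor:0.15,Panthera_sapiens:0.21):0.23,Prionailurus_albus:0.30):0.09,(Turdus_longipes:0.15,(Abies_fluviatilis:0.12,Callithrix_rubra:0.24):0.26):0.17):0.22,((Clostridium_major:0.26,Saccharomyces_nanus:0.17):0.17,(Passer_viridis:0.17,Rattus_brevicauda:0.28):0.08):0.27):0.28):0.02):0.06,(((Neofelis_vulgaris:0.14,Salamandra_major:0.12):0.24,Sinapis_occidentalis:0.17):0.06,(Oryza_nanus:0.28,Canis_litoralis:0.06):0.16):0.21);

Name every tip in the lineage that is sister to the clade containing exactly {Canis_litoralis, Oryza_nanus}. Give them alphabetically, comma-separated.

Neofelis_vulgaris, Salamandra_major, Sinapis_occidentalis

The clade containing exactly {Canis_litoralis, Oryza_nanus} attaches to the tree at the node subtending (((Neofelis_vulgaris,Salamandra_major),Sinapis_occidentalis),(Oryza_nanus,Canis_litoralis)).
The other lineage descending from that same node — the sister group — is ((Neofelis_vulgaris,Salamandra_major),Sinapis_occidentalis); its 3 tips in alphabetical order are the answer.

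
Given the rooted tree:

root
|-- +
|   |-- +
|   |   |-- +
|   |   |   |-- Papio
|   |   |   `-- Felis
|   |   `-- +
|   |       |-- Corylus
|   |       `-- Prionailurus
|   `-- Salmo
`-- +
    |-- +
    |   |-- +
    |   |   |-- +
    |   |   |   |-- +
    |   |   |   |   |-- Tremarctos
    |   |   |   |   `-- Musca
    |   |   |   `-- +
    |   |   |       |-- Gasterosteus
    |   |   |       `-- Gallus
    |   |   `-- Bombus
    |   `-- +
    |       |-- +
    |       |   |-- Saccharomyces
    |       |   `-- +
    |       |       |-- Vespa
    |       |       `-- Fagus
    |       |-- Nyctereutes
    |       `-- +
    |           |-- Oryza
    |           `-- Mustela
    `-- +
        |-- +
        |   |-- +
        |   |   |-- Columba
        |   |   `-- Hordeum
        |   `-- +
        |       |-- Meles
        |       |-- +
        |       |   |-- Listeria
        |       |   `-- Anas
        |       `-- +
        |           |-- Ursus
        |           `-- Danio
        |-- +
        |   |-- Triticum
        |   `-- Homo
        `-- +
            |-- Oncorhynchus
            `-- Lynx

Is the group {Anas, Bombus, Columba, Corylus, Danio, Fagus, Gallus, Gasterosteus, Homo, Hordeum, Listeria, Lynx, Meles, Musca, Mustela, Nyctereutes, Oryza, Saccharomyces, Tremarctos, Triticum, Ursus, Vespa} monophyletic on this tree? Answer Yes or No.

No

The MRCA of the listed taxa is the root, so the smallest clade containing them is the whole tree.
That clade also contains Felis, Oncorhynchus, Papio, Prionailurus, Salmo, which are not in the proposed group, so the group is not monophyletic.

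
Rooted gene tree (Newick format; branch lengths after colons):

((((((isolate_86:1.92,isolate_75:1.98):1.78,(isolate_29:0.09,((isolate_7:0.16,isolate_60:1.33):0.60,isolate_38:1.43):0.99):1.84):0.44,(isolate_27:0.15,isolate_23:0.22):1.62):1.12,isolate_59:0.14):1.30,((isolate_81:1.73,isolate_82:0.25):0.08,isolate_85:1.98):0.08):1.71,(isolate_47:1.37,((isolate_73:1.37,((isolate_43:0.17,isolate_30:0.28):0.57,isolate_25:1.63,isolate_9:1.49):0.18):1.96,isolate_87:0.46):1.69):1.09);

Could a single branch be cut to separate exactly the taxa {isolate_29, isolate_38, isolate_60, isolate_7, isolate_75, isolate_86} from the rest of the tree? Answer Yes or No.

Yes

The most recent common ancestor of these taxa subtends ((isolate_86,isolate_75),(isolate_29,((isolate_7,isolate_60),isolate_38))).
That clade has exactly 6 tips — every listed taxon and nothing else — so the group is monophyletic.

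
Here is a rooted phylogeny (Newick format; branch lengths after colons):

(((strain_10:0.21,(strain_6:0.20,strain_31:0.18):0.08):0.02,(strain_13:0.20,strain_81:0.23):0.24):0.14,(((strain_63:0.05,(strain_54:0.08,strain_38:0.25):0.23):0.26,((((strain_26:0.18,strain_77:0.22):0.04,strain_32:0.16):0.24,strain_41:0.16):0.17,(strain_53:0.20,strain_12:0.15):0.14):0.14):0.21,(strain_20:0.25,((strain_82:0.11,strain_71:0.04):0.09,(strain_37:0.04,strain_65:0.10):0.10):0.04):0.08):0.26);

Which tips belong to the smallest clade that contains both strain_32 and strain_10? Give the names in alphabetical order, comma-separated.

strain_10, strain_12, strain_13, strain_20, strain_26, strain_31, strain_32, strain_37, strain_38, strain_41, strain_53, strain_54, strain_6, strain_63, strain_65, strain_71, strain_77, strain_81, strain_82

Tracing strain_32: it sits inside ((strain_26,strain_77),strain_32).
Tracing strain_10: it sits inside (strain_10,(strain_6,strain_31)).
The smallest clade enclosing both is the whole tree (their MRCA is the root), so the answer is all 19 tips in alphabetical order.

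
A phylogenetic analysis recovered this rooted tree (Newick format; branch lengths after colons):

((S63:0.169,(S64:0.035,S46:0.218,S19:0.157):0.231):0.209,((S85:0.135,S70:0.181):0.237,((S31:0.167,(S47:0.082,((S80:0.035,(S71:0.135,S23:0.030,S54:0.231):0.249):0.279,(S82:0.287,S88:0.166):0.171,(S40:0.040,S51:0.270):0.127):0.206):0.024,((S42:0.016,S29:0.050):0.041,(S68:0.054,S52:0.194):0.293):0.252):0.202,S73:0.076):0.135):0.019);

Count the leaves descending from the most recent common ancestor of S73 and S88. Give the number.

The MRCA of S73 and S88 is the node subtending ((S31,(S47,((S80,(S71,S23,S54)),(S82,S88),(S40,S51))),((S42,S29),(S68,S52))),S73).
That clade contains 15 terminal taxa: S23, S29, S31, S40, S42, S47, S51, S52, S54, S68, S71, S73, S80, S82, S88.

15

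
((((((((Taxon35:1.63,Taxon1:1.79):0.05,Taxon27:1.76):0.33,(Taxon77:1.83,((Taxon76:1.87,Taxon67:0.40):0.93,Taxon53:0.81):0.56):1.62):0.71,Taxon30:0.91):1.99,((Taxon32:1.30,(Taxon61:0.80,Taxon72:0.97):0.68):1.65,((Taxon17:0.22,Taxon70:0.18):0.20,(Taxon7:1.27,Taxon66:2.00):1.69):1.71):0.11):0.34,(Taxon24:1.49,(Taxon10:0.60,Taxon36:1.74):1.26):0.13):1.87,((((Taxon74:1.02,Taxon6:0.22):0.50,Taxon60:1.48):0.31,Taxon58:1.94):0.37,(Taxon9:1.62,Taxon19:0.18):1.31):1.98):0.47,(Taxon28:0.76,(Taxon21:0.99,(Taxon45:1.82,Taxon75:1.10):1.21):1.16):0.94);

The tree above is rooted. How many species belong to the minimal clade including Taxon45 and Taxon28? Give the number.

The MRCA of Taxon45 and Taxon28 is the node subtending (Taxon28,(Taxon21,(Taxon45,Taxon75))).
That clade contains 4 terminal taxa: Taxon21, Taxon28, Taxon45, Taxon75.

4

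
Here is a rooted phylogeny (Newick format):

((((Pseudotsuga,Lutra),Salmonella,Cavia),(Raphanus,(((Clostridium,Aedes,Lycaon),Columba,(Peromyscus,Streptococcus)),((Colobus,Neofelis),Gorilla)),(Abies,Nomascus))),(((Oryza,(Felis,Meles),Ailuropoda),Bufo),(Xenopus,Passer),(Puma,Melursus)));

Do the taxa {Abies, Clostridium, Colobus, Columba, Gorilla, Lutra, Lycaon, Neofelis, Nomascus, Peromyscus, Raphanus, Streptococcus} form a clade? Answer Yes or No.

The MRCA of the listed taxa subtends (((Pseudotsuga,Lutra),Salmonella,Cavia),(Raphanus,(((Clostridium,Aedes,Lycaon),Columba,(Peromyscus,Streptococcus)),((Colobus,Neofelis),Gorilla)),(Abies,Nomascus))).
That clade also contains Aedes, Cavia, Pseudotsuga, Salmonella, which are not in the proposed group, so the group is not monophyletic.

No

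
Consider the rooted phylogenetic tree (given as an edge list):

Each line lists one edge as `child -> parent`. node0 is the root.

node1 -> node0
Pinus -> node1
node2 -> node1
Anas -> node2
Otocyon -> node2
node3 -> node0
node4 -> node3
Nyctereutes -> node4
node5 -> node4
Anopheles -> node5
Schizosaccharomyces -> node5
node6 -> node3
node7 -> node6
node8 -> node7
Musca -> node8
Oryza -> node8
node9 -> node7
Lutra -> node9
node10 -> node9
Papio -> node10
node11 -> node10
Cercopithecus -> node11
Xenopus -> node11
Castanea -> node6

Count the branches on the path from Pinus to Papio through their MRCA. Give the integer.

8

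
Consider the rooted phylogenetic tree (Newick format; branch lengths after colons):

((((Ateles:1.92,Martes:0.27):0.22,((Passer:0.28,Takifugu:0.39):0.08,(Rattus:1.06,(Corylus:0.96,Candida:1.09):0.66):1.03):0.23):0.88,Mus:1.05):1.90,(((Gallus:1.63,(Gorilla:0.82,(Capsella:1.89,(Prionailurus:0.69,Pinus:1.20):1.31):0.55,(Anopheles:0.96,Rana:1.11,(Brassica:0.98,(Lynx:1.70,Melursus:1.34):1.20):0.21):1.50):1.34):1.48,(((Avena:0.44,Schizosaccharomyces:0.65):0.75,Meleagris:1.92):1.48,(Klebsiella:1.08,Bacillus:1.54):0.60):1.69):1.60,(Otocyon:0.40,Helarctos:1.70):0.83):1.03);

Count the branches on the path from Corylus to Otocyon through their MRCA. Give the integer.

9

The MRCA of Corylus and Otocyon is the root of the tree.
From Corylus up to that node: 6 branches. From Otocyon up to the same node: 3 branches. Total: 6 + 3 = 9.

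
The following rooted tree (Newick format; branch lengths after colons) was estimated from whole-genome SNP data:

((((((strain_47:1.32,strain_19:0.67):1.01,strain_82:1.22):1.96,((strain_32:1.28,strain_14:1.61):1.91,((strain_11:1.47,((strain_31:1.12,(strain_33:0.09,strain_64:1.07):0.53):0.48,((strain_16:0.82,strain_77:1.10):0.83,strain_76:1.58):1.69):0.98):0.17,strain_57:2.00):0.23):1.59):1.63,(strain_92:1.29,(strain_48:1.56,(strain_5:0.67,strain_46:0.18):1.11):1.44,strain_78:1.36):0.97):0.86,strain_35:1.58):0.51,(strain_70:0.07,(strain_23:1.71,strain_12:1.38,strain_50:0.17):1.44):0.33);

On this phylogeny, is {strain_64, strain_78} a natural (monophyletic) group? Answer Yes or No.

The MRCA of the listed taxa subtends ((((strain_47,strain_19),strain_82),((strain_32,strain_14),((strain_11,((strain_31,(strain_33,strain_64)),((strain_16,strain_77),strain_76))),strain_57))),(strain_92,(strain_48,(strain_5,strain_46)),strain_78)).
That clade also contains strain_11, strain_14, strain_16, strain_19, strain_31, strain_32, strain_33, strain_46, strain_47, strain_48, strain_5, strain_57, strain_76, strain_77, strain_82, strain_92, which are not in the proposed group, so the group is not monophyletic.

No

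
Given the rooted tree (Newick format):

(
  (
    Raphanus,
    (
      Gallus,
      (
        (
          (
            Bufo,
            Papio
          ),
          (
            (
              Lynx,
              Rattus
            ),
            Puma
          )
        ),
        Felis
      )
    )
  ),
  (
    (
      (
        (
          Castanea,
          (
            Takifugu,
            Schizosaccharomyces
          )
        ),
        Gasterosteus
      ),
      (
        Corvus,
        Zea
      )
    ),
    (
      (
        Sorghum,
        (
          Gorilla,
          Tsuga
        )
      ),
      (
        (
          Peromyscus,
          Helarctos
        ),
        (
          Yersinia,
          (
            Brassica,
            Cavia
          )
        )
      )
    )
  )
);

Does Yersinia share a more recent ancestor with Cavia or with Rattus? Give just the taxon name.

Cavia

The MRCA of Yersinia and Cavia subtends (Yersinia,(Brassica,Cavia)) (3 taxa).
The MRCA of Yersinia and Rattus is the root, subtending the entire tree (22 taxa).
The first is nested inside the second, so Yersinia shares a more recent common ancestor with Cavia.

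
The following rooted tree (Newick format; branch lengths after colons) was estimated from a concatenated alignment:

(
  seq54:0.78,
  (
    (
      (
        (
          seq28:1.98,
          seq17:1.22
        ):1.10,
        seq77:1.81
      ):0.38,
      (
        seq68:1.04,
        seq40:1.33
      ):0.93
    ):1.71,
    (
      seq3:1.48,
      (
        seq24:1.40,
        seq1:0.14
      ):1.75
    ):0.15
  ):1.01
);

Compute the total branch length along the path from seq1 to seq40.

The path runs seq1 → … → MRCA → … → seq40; the MRCA is the node subtending ((((seq28,seq17),seq77),(seq68,seq40)),(seq3,(seq24,seq1))).
Branch lengths along that path: 0.14 + 1.75 + 0.15 + 1.71 + 0.93 + 1.33 = 6.01.

6.01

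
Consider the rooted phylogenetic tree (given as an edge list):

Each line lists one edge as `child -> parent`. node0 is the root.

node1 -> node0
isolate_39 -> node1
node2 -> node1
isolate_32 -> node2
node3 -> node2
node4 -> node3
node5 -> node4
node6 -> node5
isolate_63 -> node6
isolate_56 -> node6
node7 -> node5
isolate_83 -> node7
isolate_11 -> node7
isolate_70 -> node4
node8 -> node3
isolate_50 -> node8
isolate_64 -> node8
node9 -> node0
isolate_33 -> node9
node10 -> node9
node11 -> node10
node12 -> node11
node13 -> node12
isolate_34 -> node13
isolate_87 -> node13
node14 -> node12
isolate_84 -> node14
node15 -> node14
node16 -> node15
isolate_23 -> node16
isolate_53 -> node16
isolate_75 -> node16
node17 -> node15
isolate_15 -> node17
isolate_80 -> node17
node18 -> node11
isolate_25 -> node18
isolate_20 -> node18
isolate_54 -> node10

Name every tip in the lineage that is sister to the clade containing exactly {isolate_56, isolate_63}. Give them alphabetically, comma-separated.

isolate_11, isolate_83

The clade containing exactly {isolate_56, isolate_63} attaches to the tree at the node subtending ((isolate_63,isolate_56),(isolate_83,isolate_11)).
The other lineage descending from that same node — the sister group — is (isolate_83,isolate_11); its 2 tips in alphabetical order are the answer.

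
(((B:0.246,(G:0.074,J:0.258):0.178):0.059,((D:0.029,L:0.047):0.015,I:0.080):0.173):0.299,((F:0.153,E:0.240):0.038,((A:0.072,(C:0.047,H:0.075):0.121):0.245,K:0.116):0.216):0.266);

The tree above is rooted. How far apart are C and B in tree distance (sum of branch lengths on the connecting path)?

The path runs C → … → MRCA → … → B; the MRCA is the root of the tree.
Branch lengths along that path: 0.047 + 0.121 + 0.245 + 0.216 + 0.266 + 0.299 + 0.059 + 0.246 = 1.499.

1.499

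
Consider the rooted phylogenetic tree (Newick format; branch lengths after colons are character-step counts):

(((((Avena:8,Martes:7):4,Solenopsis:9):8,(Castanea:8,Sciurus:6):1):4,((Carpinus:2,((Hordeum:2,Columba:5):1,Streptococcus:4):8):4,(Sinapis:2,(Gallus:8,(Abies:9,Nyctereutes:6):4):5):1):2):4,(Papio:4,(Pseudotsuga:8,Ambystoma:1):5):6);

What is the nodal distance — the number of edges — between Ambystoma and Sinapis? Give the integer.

7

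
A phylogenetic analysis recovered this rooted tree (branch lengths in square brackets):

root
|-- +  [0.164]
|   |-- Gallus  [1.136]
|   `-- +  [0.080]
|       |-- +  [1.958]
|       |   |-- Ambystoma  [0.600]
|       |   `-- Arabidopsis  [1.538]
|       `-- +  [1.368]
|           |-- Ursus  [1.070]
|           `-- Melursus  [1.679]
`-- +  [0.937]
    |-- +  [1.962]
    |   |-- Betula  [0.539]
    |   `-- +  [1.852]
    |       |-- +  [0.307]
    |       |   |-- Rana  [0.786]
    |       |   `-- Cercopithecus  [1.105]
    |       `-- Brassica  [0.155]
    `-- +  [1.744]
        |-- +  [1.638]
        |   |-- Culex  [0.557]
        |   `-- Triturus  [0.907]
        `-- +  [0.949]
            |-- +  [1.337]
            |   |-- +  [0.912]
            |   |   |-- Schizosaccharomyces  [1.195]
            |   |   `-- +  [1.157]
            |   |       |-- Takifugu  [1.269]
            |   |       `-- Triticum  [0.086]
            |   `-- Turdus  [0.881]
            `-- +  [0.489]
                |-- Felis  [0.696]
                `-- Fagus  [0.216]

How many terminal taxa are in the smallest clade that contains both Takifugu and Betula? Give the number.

12

The MRCA of Takifugu and Betula is the node subtending ((Betula,((Rana,Cercopithecus),Brassica)),((Culex,Triturus),(((Schizosaccharomyces,(Takifugu,Triticum)),Turdus),(Felis,Fagus)))).
That clade contains 12 terminal taxa: Betula, Brassica, Cercopithecus, Culex, Fagus, Felis, Rana, Schizosaccharomyces, Takifugu, Triticum, Triturus, Turdus.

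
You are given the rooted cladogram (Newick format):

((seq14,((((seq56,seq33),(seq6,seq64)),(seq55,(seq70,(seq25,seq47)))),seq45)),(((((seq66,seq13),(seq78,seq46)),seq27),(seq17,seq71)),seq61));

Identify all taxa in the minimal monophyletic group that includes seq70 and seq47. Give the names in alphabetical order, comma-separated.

seq25, seq47, seq70

Tracing seq70: it sits inside (seq70,(seq25,seq47)).
Tracing seq47: it sits inside (seq25,seq47).
The smallest clade enclosing both is (seq70,(seq25,seq47)); the answer is its 3 terminal taxa in alphabetical order.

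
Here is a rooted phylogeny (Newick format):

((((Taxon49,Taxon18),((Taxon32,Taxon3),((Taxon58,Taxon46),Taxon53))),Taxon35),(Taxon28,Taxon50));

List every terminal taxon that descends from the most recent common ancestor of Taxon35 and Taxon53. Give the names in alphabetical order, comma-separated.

Taxon18, Taxon3, Taxon32, Taxon35, Taxon46, Taxon49, Taxon53, Taxon58

Tracing Taxon35: it sits inside (((Taxon49,Taxon18),((Taxon32,Taxon3),((Taxon58,Taxon46),Taxon53))),Taxon35).
Tracing Taxon53: it sits inside ((Taxon58,Taxon46),Taxon53).
The smallest clade enclosing both is (((Taxon49,Taxon18),((Taxon32,Taxon3),((Taxon58,Taxon46),Taxon53))),Taxon35); the answer is its 8 terminal taxa in alphabetical order.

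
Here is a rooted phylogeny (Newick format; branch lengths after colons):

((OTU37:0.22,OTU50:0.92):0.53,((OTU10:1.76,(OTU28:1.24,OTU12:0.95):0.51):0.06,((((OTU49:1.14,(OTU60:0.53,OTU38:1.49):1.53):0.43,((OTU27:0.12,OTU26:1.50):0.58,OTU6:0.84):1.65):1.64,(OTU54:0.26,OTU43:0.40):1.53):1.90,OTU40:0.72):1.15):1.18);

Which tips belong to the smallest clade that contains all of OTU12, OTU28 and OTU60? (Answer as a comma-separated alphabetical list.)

OTU10, OTU12, OTU26, OTU27, OTU28, OTU38, OTU40, OTU43, OTU49, OTU54, OTU6, OTU60

Tracing OTU12: it sits inside (OTU28,OTU12).
Tracing OTU28: it sits inside (OTU28,OTU12).
Tracing OTU60: it sits inside (OTU60,OTU38).
The smallest clade enclosing all 3 is ((OTU10,(OTU28,OTU12)),((((OTU49,(OTU60,OTU38)),((OTU27,OTU26),OTU6)),(OTU54,OTU43)),OTU40)); the answer is its 12 terminal taxa in alphabetical order.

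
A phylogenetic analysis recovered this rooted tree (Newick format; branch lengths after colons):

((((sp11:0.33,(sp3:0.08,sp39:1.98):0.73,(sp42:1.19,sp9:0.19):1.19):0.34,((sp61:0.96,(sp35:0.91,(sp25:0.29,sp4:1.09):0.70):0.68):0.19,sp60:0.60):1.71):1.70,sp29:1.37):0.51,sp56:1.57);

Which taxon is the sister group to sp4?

sp25

sp4 attaches to the tree at the node subtending (sp25,sp4).
The other lineage descending from that same node — the sister group — is the single tip sp25.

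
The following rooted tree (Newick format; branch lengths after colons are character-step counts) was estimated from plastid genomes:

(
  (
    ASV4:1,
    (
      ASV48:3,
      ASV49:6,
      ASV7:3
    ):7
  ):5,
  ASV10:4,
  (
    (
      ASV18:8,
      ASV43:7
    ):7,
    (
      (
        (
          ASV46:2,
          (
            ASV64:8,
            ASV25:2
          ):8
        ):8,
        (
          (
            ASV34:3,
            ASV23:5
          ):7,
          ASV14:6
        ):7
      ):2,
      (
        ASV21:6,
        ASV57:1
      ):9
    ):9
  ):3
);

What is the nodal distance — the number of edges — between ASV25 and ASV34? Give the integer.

The MRCA of ASV25 and ASV34 is the node subtending ((ASV46,(ASV64,ASV25)),((ASV34,ASV23),ASV14)).
From ASV25 up to that node: 3 branches. From ASV34 up to the same node: 3 branches. Total: 3 + 3 = 6.

6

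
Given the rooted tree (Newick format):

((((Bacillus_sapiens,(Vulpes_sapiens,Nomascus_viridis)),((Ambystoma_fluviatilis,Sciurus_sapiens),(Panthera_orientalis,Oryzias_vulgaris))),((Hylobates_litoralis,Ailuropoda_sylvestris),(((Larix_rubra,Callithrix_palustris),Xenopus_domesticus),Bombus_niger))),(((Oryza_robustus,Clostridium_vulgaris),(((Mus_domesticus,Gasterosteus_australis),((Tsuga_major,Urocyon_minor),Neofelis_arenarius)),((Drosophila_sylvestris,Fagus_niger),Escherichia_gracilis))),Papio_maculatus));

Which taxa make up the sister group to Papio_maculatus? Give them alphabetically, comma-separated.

Clostridium_vulgaris, Drosophila_sylvestris, Escherichia_gracilis, Fagus_niger, Gasterosteus_australis, Mus_domesticus, Neofelis_arenarius, Oryza_robustus, Tsuga_major, Urocyon_minor

Papio_maculatus attaches to the tree at the node subtending (((Oryza_robustus,Clostridium_vulgaris),(((Mus_domesticus,Gasterosteus_australis),((Tsuga_major,Urocyon_minor),Neofelis_arenarius)),((Drosophila_sylvestris,Fagus_niger),Escherichia_gracilis))),Papio_maculatus).
The other lineage descending from that same node — the sister group — is ((Oryza_robustus,Clostridium_vulgaris),(((Mus_domesticus,Gasterosteus_australis),((Tsuga_major,Urocyon_minor),Neofelis_arenarius)),((Drosophila_sylvestris,Fagus_niger),Escherichia_gracilis))); its 10 tips in alphabetical order are the answer.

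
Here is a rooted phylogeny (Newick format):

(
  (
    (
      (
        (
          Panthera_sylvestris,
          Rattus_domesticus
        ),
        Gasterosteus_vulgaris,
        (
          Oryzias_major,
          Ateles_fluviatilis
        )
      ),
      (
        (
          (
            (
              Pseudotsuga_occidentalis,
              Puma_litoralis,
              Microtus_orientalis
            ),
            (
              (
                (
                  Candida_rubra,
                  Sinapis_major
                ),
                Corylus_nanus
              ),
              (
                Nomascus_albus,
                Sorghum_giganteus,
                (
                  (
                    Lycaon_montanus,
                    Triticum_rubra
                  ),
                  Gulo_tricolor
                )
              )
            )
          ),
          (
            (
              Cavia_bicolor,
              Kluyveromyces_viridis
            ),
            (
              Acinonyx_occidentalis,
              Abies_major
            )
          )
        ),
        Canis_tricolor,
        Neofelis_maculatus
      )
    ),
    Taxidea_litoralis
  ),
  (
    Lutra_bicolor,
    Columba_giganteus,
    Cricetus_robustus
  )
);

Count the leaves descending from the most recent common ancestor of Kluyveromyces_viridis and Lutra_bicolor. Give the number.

26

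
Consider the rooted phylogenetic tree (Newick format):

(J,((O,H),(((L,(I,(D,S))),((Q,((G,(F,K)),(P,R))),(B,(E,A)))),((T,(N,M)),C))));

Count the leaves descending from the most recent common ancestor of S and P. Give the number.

13

The MRCA of S and P is the node subtending ((L,(I,(D,S))),((Q,((G,(F,K)),(P,R))),(B,(E,A)))).
That clade contains 13 terminal taxa: A, B, D, E, F, G, I, K, L, P, Q, R, S.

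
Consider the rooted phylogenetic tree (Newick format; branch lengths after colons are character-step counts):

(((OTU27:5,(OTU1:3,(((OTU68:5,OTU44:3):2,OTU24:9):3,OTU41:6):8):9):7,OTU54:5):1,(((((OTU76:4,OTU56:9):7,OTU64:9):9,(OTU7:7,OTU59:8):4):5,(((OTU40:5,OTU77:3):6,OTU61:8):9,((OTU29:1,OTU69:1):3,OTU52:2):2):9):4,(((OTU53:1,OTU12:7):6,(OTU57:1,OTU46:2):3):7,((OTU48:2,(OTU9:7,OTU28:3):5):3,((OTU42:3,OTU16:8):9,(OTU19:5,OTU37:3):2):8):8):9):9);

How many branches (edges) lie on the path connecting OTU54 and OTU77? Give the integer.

8

The MRCA of OTU54 and OTU77 is the root of the tree.
From OTU54 up to that node: 2 branches. From OTU77 up to the same node: 6 branches. Total: 2 + 6 = 8.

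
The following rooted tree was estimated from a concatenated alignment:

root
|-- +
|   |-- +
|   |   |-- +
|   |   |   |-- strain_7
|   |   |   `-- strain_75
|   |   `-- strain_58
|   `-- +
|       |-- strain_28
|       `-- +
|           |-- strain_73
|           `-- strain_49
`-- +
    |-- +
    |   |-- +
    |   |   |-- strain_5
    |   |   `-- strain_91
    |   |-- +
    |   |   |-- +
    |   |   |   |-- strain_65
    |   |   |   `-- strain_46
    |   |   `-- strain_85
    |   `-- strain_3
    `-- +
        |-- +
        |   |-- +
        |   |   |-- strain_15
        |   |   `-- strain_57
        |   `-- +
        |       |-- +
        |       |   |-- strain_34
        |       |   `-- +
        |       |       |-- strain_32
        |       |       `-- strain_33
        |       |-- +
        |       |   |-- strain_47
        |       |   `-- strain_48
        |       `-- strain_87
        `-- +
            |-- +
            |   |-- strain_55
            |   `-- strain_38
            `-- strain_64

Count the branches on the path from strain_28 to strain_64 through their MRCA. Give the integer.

The MRCA of strain_28 and strain_64 is the root of the tree.
From strain_28 up to that node: 3 branches. From strain_64 up to the same node: 4 branches. Total: 3 + 4 = 7.

7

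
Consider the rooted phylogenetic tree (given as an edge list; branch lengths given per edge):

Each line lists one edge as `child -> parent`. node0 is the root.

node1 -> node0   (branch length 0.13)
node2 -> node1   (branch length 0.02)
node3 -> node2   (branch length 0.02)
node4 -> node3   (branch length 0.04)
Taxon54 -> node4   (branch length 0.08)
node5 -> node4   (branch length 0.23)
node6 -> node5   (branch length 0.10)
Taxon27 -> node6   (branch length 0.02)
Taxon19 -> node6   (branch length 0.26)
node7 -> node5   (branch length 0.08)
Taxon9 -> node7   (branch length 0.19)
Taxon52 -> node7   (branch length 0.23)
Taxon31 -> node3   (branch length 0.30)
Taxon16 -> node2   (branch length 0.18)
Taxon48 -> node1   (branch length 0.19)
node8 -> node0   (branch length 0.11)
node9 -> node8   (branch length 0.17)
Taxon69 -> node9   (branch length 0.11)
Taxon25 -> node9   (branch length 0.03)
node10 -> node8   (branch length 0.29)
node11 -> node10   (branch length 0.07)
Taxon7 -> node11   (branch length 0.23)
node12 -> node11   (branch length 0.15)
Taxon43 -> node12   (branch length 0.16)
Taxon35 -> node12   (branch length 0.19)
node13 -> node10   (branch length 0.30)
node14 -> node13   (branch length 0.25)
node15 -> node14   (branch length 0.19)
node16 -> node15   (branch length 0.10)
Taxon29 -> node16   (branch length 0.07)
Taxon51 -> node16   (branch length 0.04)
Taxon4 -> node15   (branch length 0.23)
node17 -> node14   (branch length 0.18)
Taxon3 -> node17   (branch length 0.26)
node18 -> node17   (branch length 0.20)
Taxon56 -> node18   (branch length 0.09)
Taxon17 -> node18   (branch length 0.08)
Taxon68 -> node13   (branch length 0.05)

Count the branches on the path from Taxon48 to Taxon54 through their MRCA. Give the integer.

The MRCA of Taxon48 and Taxon54 is the node subtending ((((Taxon54,((Taxon27,Taxon19),(Taxon9,Taxon52))),Taxon31),Taxon16),Taxon48).
From Taxon48 up to that node: 1 branch. From Taxon54 up to the same node: 4 branches. Total: 1 + 4 = 5.

5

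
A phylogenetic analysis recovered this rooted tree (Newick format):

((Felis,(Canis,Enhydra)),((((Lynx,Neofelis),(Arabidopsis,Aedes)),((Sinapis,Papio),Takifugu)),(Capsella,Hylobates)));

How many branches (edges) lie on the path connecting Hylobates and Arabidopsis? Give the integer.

The MRCA of Hylobates and Arabidopsis is the node subtending ((((Lynx,Neofelis),(Arabidopsis,Aedes)),((Sinapis,Papio),Takifugu)),(Capsella,Hylobates)).
From Hylobates up to that node: 2 branches. From Arabidopsis up to the same node: 4 branches. Total: 2 + 4 = 6.

6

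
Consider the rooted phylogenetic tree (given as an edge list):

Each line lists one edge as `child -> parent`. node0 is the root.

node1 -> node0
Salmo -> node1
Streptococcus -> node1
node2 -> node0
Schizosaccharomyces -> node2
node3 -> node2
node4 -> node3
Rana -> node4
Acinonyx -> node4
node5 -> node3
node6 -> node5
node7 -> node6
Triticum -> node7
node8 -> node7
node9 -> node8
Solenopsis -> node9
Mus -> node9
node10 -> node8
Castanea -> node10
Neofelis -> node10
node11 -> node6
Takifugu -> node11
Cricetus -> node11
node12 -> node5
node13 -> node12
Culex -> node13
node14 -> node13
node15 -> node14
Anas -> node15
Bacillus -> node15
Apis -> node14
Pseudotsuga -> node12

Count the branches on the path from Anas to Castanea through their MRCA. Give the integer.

10

The MRCA of Anas and Castanea is the node subtending (((Triticum,((Solenopsis,Mus),(Castanea,Neofelis))),(Takifugu,Cricetus)),((Culex,((Anas,Bacillus),Apis)),Pseudotsuga)).
From Anas up to that node: 5 branches. From Castanea up to the same node: 5 branches. Total: 5 + 5 = 10.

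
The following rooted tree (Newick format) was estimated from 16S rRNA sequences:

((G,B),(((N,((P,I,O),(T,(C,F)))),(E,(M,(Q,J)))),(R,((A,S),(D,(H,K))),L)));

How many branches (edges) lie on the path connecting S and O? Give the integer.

9

The MRCA of S and O is the node subtending (((N,((P,I,O),(T,(C,F)))),(E,(M,(Q,J)))),(R,((A,S),(D,(H,K))),L)).
From S up to that node: 4 branches. From O up to the same node: 5 branches. Total: 4 + 5 = 9.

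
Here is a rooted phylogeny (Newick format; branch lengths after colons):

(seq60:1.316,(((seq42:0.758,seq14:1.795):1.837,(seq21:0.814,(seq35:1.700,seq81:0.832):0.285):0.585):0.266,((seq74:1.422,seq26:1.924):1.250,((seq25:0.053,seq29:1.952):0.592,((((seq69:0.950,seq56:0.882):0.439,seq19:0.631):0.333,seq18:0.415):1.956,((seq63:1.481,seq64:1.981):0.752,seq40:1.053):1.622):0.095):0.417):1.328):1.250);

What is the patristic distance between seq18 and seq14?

The path runs seq18 → … → MRCA → … → seq14; the MRCA is the node subtending (((seq42,seq14),(seq21,(seq35,seq81))),((seq74,seq26),((seq25,seq29),((((seq69,seq56),seq19),seq18),((seq63,seq64),seq40))))).
Branch lengths along that path: 0.415 + 1.956 + 0.095 + 0.417 + 1.328 + 0.266 + 1.837 + 1.795 = 8.109.

8.109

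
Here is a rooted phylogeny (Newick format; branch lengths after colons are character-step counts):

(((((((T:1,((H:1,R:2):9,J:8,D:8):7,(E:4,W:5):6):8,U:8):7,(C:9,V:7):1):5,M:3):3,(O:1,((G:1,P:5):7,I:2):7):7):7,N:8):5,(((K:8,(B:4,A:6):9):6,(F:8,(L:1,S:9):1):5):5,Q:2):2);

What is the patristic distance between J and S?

The path runs J → … → MRCA → … → S; the MRCA is the root of the tree.
Branch lengths along that path: 8 + 7 + 8 + 7 + 5 + 3 + 7 + 5 + 2 + 5 + 5 + 1 + 9 = 72.

72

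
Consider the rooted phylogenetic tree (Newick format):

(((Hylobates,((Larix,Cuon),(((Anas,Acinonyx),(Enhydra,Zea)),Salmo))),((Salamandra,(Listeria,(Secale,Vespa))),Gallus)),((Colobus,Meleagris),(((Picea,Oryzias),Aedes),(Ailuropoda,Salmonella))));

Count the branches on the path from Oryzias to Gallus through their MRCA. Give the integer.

8

The MRCA of Oryzias and Gallus is the root of the tree.
From Oryzias up to that node: 5 branches. From Gallus up to the same node: 3 branches. Total: 5 + 3 = 8.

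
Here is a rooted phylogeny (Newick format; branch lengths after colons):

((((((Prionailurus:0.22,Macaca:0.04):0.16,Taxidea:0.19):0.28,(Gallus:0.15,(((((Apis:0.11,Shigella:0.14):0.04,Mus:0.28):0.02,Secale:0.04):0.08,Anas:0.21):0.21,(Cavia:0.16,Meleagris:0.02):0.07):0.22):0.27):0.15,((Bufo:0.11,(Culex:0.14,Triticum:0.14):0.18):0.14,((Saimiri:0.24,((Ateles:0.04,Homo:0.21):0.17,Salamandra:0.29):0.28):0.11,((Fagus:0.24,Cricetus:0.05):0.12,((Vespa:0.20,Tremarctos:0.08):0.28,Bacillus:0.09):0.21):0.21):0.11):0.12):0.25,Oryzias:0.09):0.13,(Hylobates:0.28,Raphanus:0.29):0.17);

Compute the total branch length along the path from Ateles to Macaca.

The path runs Ateles → … → MRCA → … → Macaca; the MRCA is the node subtending ((((Prionailurus,Macaca),Taxidea),(Gallus,(((((Apis,Shigella),Mus),Secale),Anas),(Cavia,Meleagris)))),((Bufo,(Culex,Triticum)),((Saimiri,((Ateles,Homo),Salamandra)),((Fagus,Cricetus),((Vespa,Tremarctos),Bacillus))))).
Branch lengths along that path: 0.04 + 0.17 + 0.28 + 0.11 + 0.11 + 0.12 + 0.15 + 0.28 + 0.16 + 0.04 = 1.46.

1.46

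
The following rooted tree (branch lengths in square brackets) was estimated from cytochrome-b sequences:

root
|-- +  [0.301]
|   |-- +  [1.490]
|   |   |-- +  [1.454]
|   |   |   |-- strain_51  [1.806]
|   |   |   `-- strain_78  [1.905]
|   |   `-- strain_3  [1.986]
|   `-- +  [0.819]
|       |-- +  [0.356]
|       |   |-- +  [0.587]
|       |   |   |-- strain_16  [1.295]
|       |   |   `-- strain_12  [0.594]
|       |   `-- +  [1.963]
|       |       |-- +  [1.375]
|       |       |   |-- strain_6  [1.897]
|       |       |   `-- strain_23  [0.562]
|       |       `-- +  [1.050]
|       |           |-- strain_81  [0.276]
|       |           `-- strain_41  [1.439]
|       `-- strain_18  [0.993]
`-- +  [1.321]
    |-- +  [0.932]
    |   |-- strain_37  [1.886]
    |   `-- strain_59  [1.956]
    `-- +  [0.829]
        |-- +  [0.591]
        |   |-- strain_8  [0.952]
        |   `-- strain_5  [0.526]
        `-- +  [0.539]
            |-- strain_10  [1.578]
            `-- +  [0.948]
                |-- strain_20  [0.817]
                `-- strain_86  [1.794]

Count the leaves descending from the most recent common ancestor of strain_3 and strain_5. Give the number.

The MRCA of strain_3 and strain_5 is the root, so the clade is the entire tree.
That clade contains 17 terminal taxa: strain_10, strain_12, strain_16, strain_18, strain_20, strain_23, strain_3, strain_37, strain_41, strain_5, strain_51, strain_59, strain_6, strain_78, strain_8, strain_81, strain_86.

17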